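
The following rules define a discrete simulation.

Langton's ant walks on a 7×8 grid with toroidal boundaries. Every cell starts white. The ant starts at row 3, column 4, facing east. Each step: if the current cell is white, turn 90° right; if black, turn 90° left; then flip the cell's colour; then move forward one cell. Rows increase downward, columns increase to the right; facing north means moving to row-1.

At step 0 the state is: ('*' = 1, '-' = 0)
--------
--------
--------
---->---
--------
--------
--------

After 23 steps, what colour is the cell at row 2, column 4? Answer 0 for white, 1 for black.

k=0  --------
--------
--------
---->---
--------
--------
--------
k=1  --------
--------
--------
----*---
----v---
--------
--------
k=2  --------
--------
--------
----*---
---<*---
--------
--------
k=3  --------
--------
--------
---^*---
---**---
--------
--------
k=4  --------
--------
--------
---*>---
---**---
--------
--------
k=5  --------
--------
----^---
---*----
---**---
--------
--------
k=6  --------
--------
----*>--
---*----
---**---
--------
--------
k=7  --------
--------
----**--
---*-v--
---**---
--------
--------
k=8  --------
--------
----**--
---*<*--
---**---
--------
--------
k=9  --------
--------
----^*--
---***--
---**---
--------
--------
k=10  --------
--------
---<-*--
---***--
---**---
--------
--------
k=11  --------
---^----
---*-*--
---***--
---**---
--------
--------
k=12  --------
---*>---
---*-*--
---***--
---**---
--------
--------
k=13  --------
---**---
---*v*--
---***--
---**---
--------
--------
k=14  --------
---**---
---<**--
---***--
---**---
--------
--------
k=15  --------
---**---
----**--
---v**--
---**---
--------
--------
k=16  --------
---**---
----**--
---->*--
---**---
--------
--------
k=17  --------
---**---
----^*--
-----*--
---**---
--------
--------
k=18  --------
---**---
---<-*--
-----*--
---**---
--------
--------
k=19  --------
---^*---
---*-*--
-----*--
---**---
--------
--------
k=20  --------
--<-*---
---*-*--
-----*--
---**---
--------
--------
k=21  --^-----
--*-*---
---*-*--
-----*--
---**---
--------
--------
k=22  --*>----
--*-*---
---*-*--
-----*--
---**---
--------
--------
k=23  --**----
--*v*---
---*-*--
-----*--
---**---
--------
--------

0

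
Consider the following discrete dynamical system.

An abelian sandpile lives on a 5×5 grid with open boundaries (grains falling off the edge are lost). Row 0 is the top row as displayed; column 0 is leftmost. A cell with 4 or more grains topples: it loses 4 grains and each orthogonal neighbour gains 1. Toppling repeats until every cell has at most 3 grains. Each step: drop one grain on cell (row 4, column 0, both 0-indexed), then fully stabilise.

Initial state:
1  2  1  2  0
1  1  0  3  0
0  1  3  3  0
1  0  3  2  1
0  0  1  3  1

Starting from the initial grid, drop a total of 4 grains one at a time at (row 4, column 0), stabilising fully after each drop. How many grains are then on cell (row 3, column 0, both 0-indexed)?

0) 1  2  1  2  0
1  1  0  3  0
0  1  3  3  0
1  0  3  2  1
0  0  1  3  1
1) 1  2  1  2  0
1  1  0  3  0
0  1  3  3  0
1  0  3  2  1
1  0  1  3  1
2) 1  2  1  2  0
1  1  0  3  0
0  1  3  3  0
1  0  3  2  1
2  0  1  3  1
3) 1  2  1  2  0
1  1  0  3  0
0  1  3  3  0
1  0  3  2  1
3  0  1  3  1
4) 1  2  1  2  0
1  1  0  3  0
0  1  3  3  0
2  0  3  2  1
0  1  1  3  1

2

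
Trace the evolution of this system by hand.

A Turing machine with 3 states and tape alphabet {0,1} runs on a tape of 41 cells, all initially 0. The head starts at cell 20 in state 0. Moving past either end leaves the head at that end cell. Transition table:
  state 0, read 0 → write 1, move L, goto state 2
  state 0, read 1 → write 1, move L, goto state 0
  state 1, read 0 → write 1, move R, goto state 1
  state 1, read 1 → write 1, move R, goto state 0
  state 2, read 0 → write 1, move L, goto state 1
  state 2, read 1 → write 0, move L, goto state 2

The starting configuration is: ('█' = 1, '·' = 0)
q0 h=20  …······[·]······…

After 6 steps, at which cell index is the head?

step 0: q0 h=20  …······[·]······…
step 1: q2 h=19  …······[·]█·····…
step 2: q1 h=18  …······[·]██····…
step 3: q1 h=19  …·····█[█]█·····…
step 4: q0 h=20  …····██[█]······…
step 5: q0 h=19  …·····█[█]█·····…
step 6: q0 h=18  …······[█]██····…

18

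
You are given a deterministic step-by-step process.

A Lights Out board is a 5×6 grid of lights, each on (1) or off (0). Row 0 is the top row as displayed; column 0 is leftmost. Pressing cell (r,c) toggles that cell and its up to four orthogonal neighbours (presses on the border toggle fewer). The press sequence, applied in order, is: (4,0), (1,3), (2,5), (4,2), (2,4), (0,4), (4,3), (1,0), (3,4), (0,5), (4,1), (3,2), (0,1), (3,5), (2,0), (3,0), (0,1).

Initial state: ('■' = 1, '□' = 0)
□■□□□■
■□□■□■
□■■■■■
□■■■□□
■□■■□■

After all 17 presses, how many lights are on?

[0] □■□□□■
■□□■□■
□■■■■■
□■■■□□
■□■■□■
[1] □■□□□■
■□□■□■
□■■■■■
■■■■□□
□■■■□■
[2] □■□■□■
■□■□■■
□■■□■■
■■■■□□
□■■■□■
[3] □■□■□■
■□■□■□
□■■□□□
■■■■□■
□■■■□■
[4] □■□■□■
■□■□■□
□■■□□□
■■□■□■
□□□□□■
[5] □■□■□■
■□■□□□
□■■■■■
■■□■■■
□□□□□■
[6] □■□□■□
■□■□■□
□■■■■■
■■□■■■
□□□□□■
[7] □■□□■□
■□■□■□
□■■■■■
■■□□■■
□□■■■■
[8] ■■□□■□
□■■□■□
■■■■■■
■■□□■■
□□■■■■
[9] ■■□□■□
□■■□■□
■■■■□■
■■□■□□
□□■■□■
[10] ■■□□□■
□■■□■■
■■■■□■
■■□■□□
□□■■□■
[11] ■■□□□■
□■■□■■
■■■■□■
■□□■□□
■■□■□■
[12] ■■□□□■
□■■□■■
■■□■□■
■■■□□□
■■■■□■
[13] □□■□□■
□□■□■■
■■□■□■
■■■□□□
■■■■□■
[14] □□■□□■
□□■□■■
■■□■□□
■■■□■■
■■■■□□
[15] □□■□□■
■□■□■■
□□□■□□
□■■□■■
■■■■□□
[16] □□■□□■
■□■□■■
■□□■□□
■□■□■■
□■■■□□
[17] ■■□□□■
■■■□■■
■□□■□□
■□■□■■
□■■■□□

17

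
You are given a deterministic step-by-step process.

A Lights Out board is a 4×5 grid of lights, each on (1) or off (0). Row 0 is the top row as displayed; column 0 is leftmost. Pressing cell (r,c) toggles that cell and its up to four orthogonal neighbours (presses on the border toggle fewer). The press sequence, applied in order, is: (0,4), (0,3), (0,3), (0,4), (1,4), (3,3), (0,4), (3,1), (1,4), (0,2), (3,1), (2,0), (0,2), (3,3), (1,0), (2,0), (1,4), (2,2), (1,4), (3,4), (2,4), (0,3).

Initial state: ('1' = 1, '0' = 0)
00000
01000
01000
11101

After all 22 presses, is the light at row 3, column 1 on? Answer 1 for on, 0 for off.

step 0: 00000
01000
01000
11101
step 1: 00011
01001
01000
11101
step 2: 00100
01011
01000
11101
step 3: 00011
01001
01000
11101
step 4: 00000
01000
01000
11101
step 5: 00001
01011
01001
11101
step 6: 00001
01011
01011
11010
step 7: 00010
01010
01011
11010
step 8: 00010
01010
00011
00110
step 9: 00011
01001
00010
00110
step 10: 01101
01101
00010
00110
step 11: 01101
01101
01010
11010
step 12: 01101
11101
10010
01010
step 13: 00011
11001
10010
01010
step 14: 00011
11001
10000
01101
step 15: 10011
00001
00000
01101
step 16: 10011
10001
11000
11101
step 17: 10010
10010
11001
11101
step 18: 10010
10110
10111
11001
step 19: 10011
10101
10110
11001
step 20: 10011
10101
10111
11010
step 21: 10011
10100
10100
11011
step 22: 10100
10110
10100
11011

1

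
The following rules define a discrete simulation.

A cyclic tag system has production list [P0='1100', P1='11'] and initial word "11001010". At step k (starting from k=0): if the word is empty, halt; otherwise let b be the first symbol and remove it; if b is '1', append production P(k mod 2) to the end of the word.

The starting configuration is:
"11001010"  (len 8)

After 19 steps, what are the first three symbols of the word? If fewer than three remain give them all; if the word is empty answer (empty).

100

t=0: "11001010"  (len 8)
t=1: "10010101100"  (len 11)
t=2: "001010110011"  (len 12)
t=3: "01010110011"  (len 11)
t=4: "1010110011"  (len 10)
t=5: "0101100111100"  (len 13)
t=6: "101100111100"  (len 12)
t=7: "011001111001100"  (len 15)
t=8: "11001111001100"  (len 14)
t=9: "10011110011001100"  (len 17)
t=10: "001111001100110011"  (len 18)
t=11: "01111001100110011"  (len 17)
t=12: "1111001100110011"  (len 16)
t=13: "1110011001100111100"  (len 19)
t=14: "11001100110011110011"  (len 20)
t=15: "10011001100111100111100"  (len 23)
t=16: "001100110011110011110011"  (len 24)
t=17: "01100110011110011110011"  (len 23)
t=18: "1100110011110011110011"  (len 22)
t=19: "1001100111100111100111100"  (len 25)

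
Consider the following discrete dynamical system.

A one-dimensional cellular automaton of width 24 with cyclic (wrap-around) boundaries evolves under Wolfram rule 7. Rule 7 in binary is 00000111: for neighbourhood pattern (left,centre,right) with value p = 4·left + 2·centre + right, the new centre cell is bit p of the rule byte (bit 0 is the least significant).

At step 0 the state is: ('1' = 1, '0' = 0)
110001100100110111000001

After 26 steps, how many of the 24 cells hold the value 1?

k=0  110001100100110111000001
k=1  000110001101000000011110
k=2  111000110001011111100000
k=3  000011000111000000001111
k=4  011100011000011111110000
k=5  100001100011100000000111
k=6  001110001100001111111000
k=7  110000110001110000000011
k=8  000111000110000111111100
k=9  111000011000111000000001
k=10  000011100011000011111110
k=11  111100001100011100000000
k=12  000001110001100001111111
k=13  011110000110001110000000
k=14  100000111000110000111111
k=15  001111000011000111000000
k=16  110000011100011000011111
k=17  000111100001100011100000
k=18  111000001110001100001111
k=19  000011110000110001110000
k=20  111100000111000110000111
k=21  000001111000011000111000
k=22  111110000011100011000011
k=23  000000111100001100011100
k=24  111111000001110001100001
k=25  000000011110000110001110
k=26  111111100000111000110000

12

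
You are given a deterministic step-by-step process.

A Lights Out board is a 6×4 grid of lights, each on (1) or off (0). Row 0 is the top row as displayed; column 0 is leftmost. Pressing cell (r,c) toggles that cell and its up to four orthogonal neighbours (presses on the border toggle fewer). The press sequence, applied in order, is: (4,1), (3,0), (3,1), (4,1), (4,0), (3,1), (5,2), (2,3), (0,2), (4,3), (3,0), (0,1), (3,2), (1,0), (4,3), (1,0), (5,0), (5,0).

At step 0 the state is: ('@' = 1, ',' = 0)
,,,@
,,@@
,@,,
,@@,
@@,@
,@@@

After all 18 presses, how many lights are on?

step 0: ,,,@
,,@@
,@,,
,@@,
@@,@
,@@@
step 1: ,,,@
,,@@
,@,,
,,@,
,,@@
,,@@
step 2: ,,,@
,,@@
@@,,
@@@,
@,@@
,,@@
step 3: ,,,@
,,@@
@,,,
,,,,
@@@@
,,@@
step 4: ,,,@
,,@@
@,,,
,@,,
,,,@
,@@@
step 5: ,,,@
,,@@
@,,,
@@,,
@@,@
@@@@
step 6: ,,,@
,,@@
@@,,
,,@,
@,,@
@@@@
step 7: ,,,@
,,@@
@@,,
,,@,
@,@@
@,,,
step 8: ,,,@
,,@,
@@@@
,,@@
@,@@
@,,,
step 9: ,@@,
,,,,
@@@@
,,@@
@,@@
@,,,
step 10: ,@@,
,,,,
@@@@
,,@,
@,,,
@,,@
step 11: ,@@,
,,,,
,@@@
@@@,
,,,,
@,,@
step 12: @,,,
,@,,
,@@@
@@@,
,,,,
@,,@
step 13: @,,,
,@,,
,@,@
@,,@
,,@,
@,,@
step 14: ,,,,
@,,,
@@,@
@,,@
,,@,
@,,@
step 15: ,,,,
@,,,
@@,@
@,,,
,,,@
@,,,
step 16: @,,,
,@,,
,@,@
@,,,
,,,@
@,,,
step 17: @,,,
,@,,
,@,@
@,,,
@,,@
,@,,
step 18: @,,,
,@,,
,@,@
@,,,
,,,@
@,,,

7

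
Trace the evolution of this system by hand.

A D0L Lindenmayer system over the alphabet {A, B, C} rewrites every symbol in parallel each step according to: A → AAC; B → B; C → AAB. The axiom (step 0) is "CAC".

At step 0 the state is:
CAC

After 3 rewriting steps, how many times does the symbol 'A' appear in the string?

k=0  CAC
k=1  AABAACAAB
k=2  AACAACBAACAACAABAACAACB
k=3  AACAACAABAACAACAABBAACAACAABAACAACAABAACAACBAACAACAABAACAACAABB

40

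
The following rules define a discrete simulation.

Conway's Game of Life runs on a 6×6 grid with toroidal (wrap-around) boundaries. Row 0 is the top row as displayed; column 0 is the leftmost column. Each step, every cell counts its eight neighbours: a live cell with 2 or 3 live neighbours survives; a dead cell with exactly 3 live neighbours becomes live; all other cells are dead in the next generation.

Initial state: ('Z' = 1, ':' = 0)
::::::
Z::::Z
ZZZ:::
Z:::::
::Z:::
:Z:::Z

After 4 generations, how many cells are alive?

3

k=0  ::::::
Z::::Z
ZZZ:::
Z:::::
::Z:::
:Z:::Z
k=1  :::::Z
Z::::Z
::::::
Z:Z:::
ZZ::::
::::::
k=2  Z::::Z
Z::::Z
ZZ:::Z
Z:::::
ZZ::::
Z:::::
k=3  :Z::::
::::Z:
:Z::::
::::::
ZZ:::Z
::::::
k=4  ::::::
::::::
::::::
:Z::::
Z:::::
:Z::::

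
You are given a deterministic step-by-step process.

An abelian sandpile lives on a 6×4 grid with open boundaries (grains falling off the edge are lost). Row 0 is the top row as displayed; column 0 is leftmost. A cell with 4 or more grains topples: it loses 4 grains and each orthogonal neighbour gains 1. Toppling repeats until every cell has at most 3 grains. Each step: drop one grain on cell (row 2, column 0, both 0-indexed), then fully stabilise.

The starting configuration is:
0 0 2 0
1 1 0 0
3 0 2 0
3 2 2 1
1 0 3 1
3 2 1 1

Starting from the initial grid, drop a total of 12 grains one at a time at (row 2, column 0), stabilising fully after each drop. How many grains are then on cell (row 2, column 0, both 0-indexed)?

3

0) 0 0 2 0
1 1 0 0
3 0 2 0
3 2 2 1
1 0 3 1
3 2 1 1
1) 0 0 2 0
2 1 0 0
1 1 2 0
0 3 2 1
2 0 3 1
3 2 1 1
2) 0 0 2 0
2 1 0 0
2 1 2 0
0 3 2 1
2 0 3 1
3 2 1 1
3) 0 0 2 0
2 1 0 0
3 1 2 0
0 3 2 1
2 0 3 1
3 2 1 1
4) 0 0 2 0
3 1 0 0
0 2 2 0
1 3 2 1
2 0 3 1
3 2 1 1
5) 0 0 2 0
3 1 0 0
1 2 2 0
1 3 2 1
2 0 3 1
3 2 1 1
6) 0 0 2 0
3 1 0 0
2 2 2 0
1 3 2 1
2 0 3 1
3 2 1 1
7) 0 0 2 0
3 1 0 0
3 2 2 0
1 3 2 1
2 0 3 1
3 2 1 1
8) 1 0 2 0
0 2 0 0
1 3 2 0
2 3 2 1
2 0 3 1
3 2 1 1
9) 1 0 2 0
0 2 0 0
2 3 2 0
2 3 2 1
2 0 3 1
3 2 1 1
10) 1 0 2 0
0 2 0 0
3 3 2 0
2 3 2 1
2 0 3 1
3 2 1 1
11) 1 0 2 0
1 3 0 0
2 1 3 0
0 1 3 1
3 1 3 1
3 2 1 1
12) 1 0 2 0
1 3 0 0
3 1 3 0
0 1 3 1
3 1 3 1
3 2 1 1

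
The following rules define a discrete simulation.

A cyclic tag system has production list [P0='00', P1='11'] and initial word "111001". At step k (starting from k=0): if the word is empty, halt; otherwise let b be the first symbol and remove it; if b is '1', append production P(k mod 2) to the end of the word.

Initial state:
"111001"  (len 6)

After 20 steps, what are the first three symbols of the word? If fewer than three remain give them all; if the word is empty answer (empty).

110

step 0: "111001"  (len 6)
step 1: "1100100"  (len 7)
step 2: "10010011"  (len 8)
step 3: "001001100"  (len 9)
step 4: "01001100"  (len 8)
step 5: "1001100"  (len 7)
step 6: "00110011"  (len 8)
step 7: "0110011"  (len 7)
step 8: "110011"  (len 6)
step 9: "1001100"  (len 7)
step 10: "00110011"  (len 8)
step 11: "0110011"  (len 7)
step 12: "110011"  (len 6)
step 13: "1001100"  (len 7)
step 14: "00110011"  (len 8)
step 15: "0110011"  (len 7)
step 16: "110011"  (len 6)
step 17: "1001100"  (len 7)
step 18: "00110011"  (len 8)
step 19: "0110011"  (len 7)
step 20: "110011"  (len 6)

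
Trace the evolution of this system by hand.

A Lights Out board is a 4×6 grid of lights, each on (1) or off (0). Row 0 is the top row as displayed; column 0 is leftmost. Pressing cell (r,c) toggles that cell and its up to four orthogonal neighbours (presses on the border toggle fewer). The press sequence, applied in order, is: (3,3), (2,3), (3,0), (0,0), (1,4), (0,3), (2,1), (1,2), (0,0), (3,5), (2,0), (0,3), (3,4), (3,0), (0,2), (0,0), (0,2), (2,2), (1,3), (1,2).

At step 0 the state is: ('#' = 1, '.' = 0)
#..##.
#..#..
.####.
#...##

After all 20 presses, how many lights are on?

9

t=0: #..##.
#..#..
.####.
#...##
t=1: #..##.
#..#..
.##.#.
#.##.#
t=2: #..##.
#.....
.#.#..
#.#..#
t=3: #..##.
#.....
##.#..
.##..#
t=4: .#.##.
......
##.#..
.##..#
t=5: .#.#..
...###
##.##.
.##..#
t=6: .##.#.
....##
##.##.
.##..#
t=7: .##.#.
.#..##
..###.
..#..#
t=8: .#..#.
..####
...##.
..#..#
t=9: #...#.
#.####
...##.
..#..#
t=10: #...#.
#.####
...###
..#.#.
t=11: #...#.
..####
##.###
#.#.#.
t=12: #.##..
..#.##
##.###
#.#.#.
t=13: #.##..
..#.##
##.#.#
#.##.#
t=14: #.##..
..#.##
.#.#.#
.###.#
t=15: ##....
....##
.#.#.#
.###.#
t=16: ......
#...##
.#.#.#
.###.#
t=17: .###..
#.#.##
.#.#.#
.###.#
t=18: .###..
#...##
..#..#
.#.#.#
t=19: .##...
#.##.#
..##.#
.#.#.#
t=20: .#....
##...#
...#.#
.#.#.#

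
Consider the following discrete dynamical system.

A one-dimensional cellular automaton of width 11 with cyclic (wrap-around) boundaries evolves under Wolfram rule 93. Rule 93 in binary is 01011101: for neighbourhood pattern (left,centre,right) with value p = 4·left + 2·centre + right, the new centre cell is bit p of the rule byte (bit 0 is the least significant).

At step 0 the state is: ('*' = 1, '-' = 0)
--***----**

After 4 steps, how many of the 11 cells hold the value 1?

step 0: --***----**
step 1: *-*-****-**
step 2: *-*-*--*-*-
step 3: *-*-**-*-*-
step 4: *-*-**-*-*-

6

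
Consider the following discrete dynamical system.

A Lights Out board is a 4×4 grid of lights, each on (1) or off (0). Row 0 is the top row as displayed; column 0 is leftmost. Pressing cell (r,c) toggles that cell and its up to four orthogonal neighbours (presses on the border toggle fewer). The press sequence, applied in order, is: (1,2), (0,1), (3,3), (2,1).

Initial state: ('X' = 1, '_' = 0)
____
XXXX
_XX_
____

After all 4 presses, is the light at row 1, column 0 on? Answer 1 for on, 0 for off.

t=0: ____
XXXX
_XX_
____
t=1: __X_
X___
_X__
____
t=2: XX__
XX__
_X__
____
t=3: XX__
XX__
_X_X
__XX
t=4: XX__
X___
X_XX
_XXX

1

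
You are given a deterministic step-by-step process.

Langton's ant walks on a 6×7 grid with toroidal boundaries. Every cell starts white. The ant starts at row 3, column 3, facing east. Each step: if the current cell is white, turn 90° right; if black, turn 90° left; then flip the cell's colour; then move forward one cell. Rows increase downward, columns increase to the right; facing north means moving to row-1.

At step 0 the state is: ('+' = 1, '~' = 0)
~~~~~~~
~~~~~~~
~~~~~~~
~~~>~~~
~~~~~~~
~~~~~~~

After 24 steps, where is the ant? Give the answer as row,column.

1,1

t=0: ~~~~~~~
~~~~~~~
~~~~~~~
~~~>~~~
~~~~~~~
~~~~~~~
t=1: ~~~~~~~
~~~~~~~
~~~~~~~
~~~+~~~
~~~v~~~
~~~~~~~
t=2: ~~~~~~~
~~~~~~~
~~~~~~~
~~~+~~~
~~<+~~~
~~~~~~~
t=3: ~~~~~~~
~~~~~~~
~~~~~~~
~~^+~~~
~~++~~~
~~~~~~~
t=4: ~~~~~~~
~~~~~~~
~~~~~~~
~~+>~~~
~~++~~~
~~~~~~~
t=5: ~~~~~~~
~~~~~~~
~~~^~~~
~~+~~~~
~~++~~~
~~~~~~~
t=6: ~~~~~~~
~~~~~~~
~~~+>~~
~~+~~~~
~~++~~~
~~~~~~~
t=7: ~~~~~~~
~~~~~~~
~~~++~~
~~+~v~~
~~++~~~
~~~~~~~
t=8: ~~~~~~~
~~~~~~~
~~~++~~
~~+<+~~
~~++~~~
~~~~~~~
t=9: ~~~~~~~
~~~~~~~
~~~^+~~
~~+++~~
~~++~~~
~~~~~~~
t=10: ~~~~~~~
~~~~~~~
~~<~+~~
~~+++~~
~~++~~~
~~~~~~~
t=11: ~~~~~~~
~~^~~~~
~~+~+~~
~~+++~~
~~++~~~
~~~~~~~
t=12: ~~~~~~~
~~+>~~~
~~+~+~~
~~+++~~
~~++~~~
~~~~~~~
t=13: ~~~~~~~
~~++~~~
~~+v+~~
~~+++~~
~~++~~~
~~~~~~~
t=14: ~~~~~~~
~~++~~~
~~<++~~
~~+++~~
~~++~~~
~~~~~~~
t=15: ~~~~~~~
~~++~~~
~~~++~~
~~v++~~
~~++~~~
~~~~~~~
t=16: ~~~~~~~
~~++~~~
~~~++~~
~~~>+~~
~~++~~~
~~~~~~~
t=17: ~~~~~~~
~~++~~~
~~~^+~~
~~~~+~~
~~++~~~
~~~~~~~
t=18: ~~~~~~~
~~++~~~
~~<~+~~
~~~~+~~
~~++~~~
~~~~~~~
t=19: ~~~~~~~
~~^+~~~
~~+~+~~
~~~~+~~
~~++~~~
~~~~~~~
t=20: ~~~~~~~
~<~+~~~
~~+~+~~
~~~~+~~
~~++~~~
~~~~~~~
t=21: ~^~~~~~
~+~+~~~
~~+~+~~
~~~~+~~
~~++~~~
~~~~~~~
t=22: ~+>~~~~
~+~+~~~
~~+~+~~
~~~~+~~
~~++~~~
~~~~~~~
t=23: ~++~~~~
~+v+~~~
~~+~+~~
~~~~+~~
~~++~~~
~~~~~~~
t=24: ~++~~~~
~<++~~~
~~+~+~~
~~~~+~~
~~++~~~
~~~~~~~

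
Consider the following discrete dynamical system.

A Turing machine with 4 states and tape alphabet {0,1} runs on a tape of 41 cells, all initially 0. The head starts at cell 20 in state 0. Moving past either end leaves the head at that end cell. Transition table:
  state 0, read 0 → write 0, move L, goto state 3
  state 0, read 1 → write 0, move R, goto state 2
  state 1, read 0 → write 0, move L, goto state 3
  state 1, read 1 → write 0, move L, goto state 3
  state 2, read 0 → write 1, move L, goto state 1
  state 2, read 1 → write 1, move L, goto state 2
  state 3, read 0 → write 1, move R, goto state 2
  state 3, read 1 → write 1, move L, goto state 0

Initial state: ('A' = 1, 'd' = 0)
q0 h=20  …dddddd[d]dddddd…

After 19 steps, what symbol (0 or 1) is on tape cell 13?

0

0) q0 h=20  …dddddd[d]dddddd…
1) q3 h=19  …dddddd[d]dddddd…
2) q2 h=20  …dddddA[d]dddddd…
3) q1 h=19  …dddddd[A]Addddd…
4) q3 h=18  …dddddd[d]dAdddd…
5) q2 h=19  …dddddA[d]Addddd…
6) q1 h=18  …dddddd[A]AAdddd…
7) q3 h=17  …dddddd[d]dAAddd…
8) q2 h=18  …dddddA[d]AAdddd…
9) q1 h=17  …dddddd[A]AAAddd…
10) q3 h=16  …dddddd[d]dAAAdd…
11) q2 h=17  …dddddA[d]AAAddd…
12) q1 h=16  …dddddd[A]AAAAdd…
13) q3 h=15  …dddddd[d]dAAAAd…
14) q2 h=16  …dddddA[d]AAAAdd…
15) q1 h=15  …dddddd[A]AAAAAd…
16) q3 h=14  …dddddd[d]dAAAAA…
17) q2 h=15  …dddddA[d]AAAAAd…
18) q1 h=14  …dddddd[A]AAAAAA…
19) q3 h=13  …dddddd[d]dAAAAA…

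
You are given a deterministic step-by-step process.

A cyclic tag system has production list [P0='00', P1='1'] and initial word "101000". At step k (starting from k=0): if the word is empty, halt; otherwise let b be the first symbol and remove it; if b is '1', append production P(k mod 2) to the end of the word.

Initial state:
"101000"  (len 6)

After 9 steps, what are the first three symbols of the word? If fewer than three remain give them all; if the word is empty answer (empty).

0) "101000"  (len 6)
1) "0100000"  (len 7)
2) "100000"  (len 6)
3) "0000000"  (len 7)
4) "000000"  (len 6)
5) "00000"  (len 5)
6) "0000"  (len 4)
7) "000"  (len 3)
8) "00"  (len 2)
9) "0"  (len 1)

0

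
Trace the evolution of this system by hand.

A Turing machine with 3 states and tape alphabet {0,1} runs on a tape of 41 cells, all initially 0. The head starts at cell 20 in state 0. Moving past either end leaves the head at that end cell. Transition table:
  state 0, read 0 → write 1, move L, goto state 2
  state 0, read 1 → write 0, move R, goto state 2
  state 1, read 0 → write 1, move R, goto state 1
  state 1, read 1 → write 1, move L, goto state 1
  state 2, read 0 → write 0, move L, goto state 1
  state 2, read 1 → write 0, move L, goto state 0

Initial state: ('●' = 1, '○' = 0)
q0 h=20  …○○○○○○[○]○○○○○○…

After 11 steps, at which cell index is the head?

t=0: q0 h=20  …○○○○○○[○]○○○○○○…
t=1: q2 h=19  …○○○○○○[○]●○○○○○…
t=2: q1 h=18  …○○○○○○[○]○●○○○○…
t=3: q1 h=19  …○○○○○●[○]●○○○○○…
t=4: q1 h=20  …○○○○●●[●]○○○○○○…
t=5: q1 h=19  …○○○○○●[●]●○○○○○…
t=6: q1 h=18  …○○○○○○[●]●●○○○○…
t=7: q1 h=17  …○○○○○○[○]●●●○○○…
t=8: q1 h=18  …○○○○○●[●]●●○○○○…
t=9: q1 h=17  …○○○○○○[●]●●●○○○…
t=10: q1 h=16  …○○○○○○[○]●●●●○○…
t=11: q1 h=17  …○○○○○●[●]●●●○○○…

17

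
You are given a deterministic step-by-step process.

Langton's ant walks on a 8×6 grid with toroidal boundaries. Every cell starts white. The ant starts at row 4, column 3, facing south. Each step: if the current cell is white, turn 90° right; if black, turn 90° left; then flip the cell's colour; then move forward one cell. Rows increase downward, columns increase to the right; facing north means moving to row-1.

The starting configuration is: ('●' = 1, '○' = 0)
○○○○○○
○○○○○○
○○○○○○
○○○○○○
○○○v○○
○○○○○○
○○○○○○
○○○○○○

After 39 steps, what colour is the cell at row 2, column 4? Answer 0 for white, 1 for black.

gen 0: ○○○○○○
○○○○○○
○○○○○○
○○○○○○
○○○v○○
○○○○○○
○○○○○○
○○○○○○
gen 1: ○○○○○○
○○○○○○
○○○○○○
○○○○○○
○○<●○○
○○○○○○
○○○○○○
○○○○○○
gen 2: ○○○○○○
○○○○○○
○○○○○○
○○^○○○
○○●●○○
○○○○○○
○○○○○○
○○○○○○
gen 3: ○○○○○○
○○○○○○
○○○○○○
○○●>○○
○○●●○○
○○○○○○
○○○○○○
○○○○○○
gen 4: ○○○○○○
○○○○○○
○○○○○○
○○●●○○
○○●v○○
○○○○○○
○○○○○○
○○○○○○
gen 5: ○○○○○○
○○○○○○
○○○○○○
○○●●○○
○○●○>○
○○○○○○
○○○○○○
○○○○○○
gen 6: ○○○○○○
○○○○○○
○○○○○○
○○●●○○
○○●○●○
○○○○v○
○○○○○○
○○○○○○
gen 7: ○○○○○○
○○○○○○
○○○○○○
○○●●○○
○○●○●○
○○○<●○
○○○○○○
○○○○○○
gen 8: ○○○○○○
○○○○○○
○○○○○○
○○●●○○
○○●^●○
○○○●●○
○○○○○○
○○○○○○
gen 9: ○○○○○○
○○○○○○
○○○○○○
○○●●○○
○○●●>○
○○○●●○
○○○○○○
○○○○○○
gen 10: ○○○○○○
○○○○○○
○○○○○○
○○●●^○
○○●●○○
○○○●●○
○○○○○○
○○○○○○
gen 11: ○○○○○○
○○○○○○
○○○○○○
○○●●●>
○○●●○○
○○○●●○
○○○○○○
○○○○○○
gen 12: ○○○○○○
○○○○○○
○○○○○○
○○●●●●
○○●●○v
○○○●●○
○○○○○○
○○○○○○
gen 13: ○○○○○○
○○○○○○
○○○○○○
○○●●●●
○○●●<●
○○○●●○
○○○○○○
○○○○○○
gen 14: ○○○○○○
○○○○○○
○○○○○○
○○●●^●
○○●●●●
○○○●●○
○○○○○○
○○○○○○
gen 15: ○○○○○○
○○○○○○
○○○○○○
○○●<○●
○○●●●●
○○○●●○
○○○○○○
○○○○○○
gen 16: ○○○○○○
○○○○○○
○○○○○○
○○●○○●
○○●v●●
○○○●●○
○○○○○○
○○○○○○
gen 17: ○○○○○○
○○○○○○
○○○○○○
○○●○○●
○○●○>●
○○○●●○
○○○○○○
○○○○○○
gen 18: ○○○○○○
○○○○○○
○○○○○○
○○●○^●
○○●○○●
○○○●●○
○○○○○○
○○○○○○
gen 19: ○○○○○○
○○○○○○
○○○○○○
○○●○●>
○○●○○●
○○○●●○
○○○○○○
○○○○○○
gen 20: ○○○○○○
○○○○○○
○○○○○^
○○●○●○
○○●○○●
○○○●●○
○○○○○○
○○○○○○
gen 21: ○○○○○○
○○○○○○
>○○○○●
○○●○●○
○○●○○●
○○○●●○
○○○○○○
○○○○○○
gen 22: ○○○○○○
○○○○○○
●○○○○●
v○●○●○
○○●○○●
○○○●●○
○○○○○○
○○○○○○
gen 23: ○○○○○○
○○○○○○
●○○○○●
●○●○●<
○○●○○●
○○○●●○
○○○○○○
○○○○○○
gen 24: ○○○○○○
○○○○○○
●○○○○^
●○●○●●
○○●○○●
○○○●●○
○○○○○○
○○○○○○
gen 25: ○○○○○○
○○○○○○
●○○○<○
●○●○●●
○○●○○●
○○○●●○
○○○○○○
○○○○○○
gen 26: ○○○○○○
○○○○^○
●○○○●○
●○●○●●
○○●○○●
○○○●●○
○○○○○○
○○○○○○
gen 27: ○○○○○○
○○○○●>
●○○○●○
●○●○●●
○○●○○●
○○○●●○
○○○○○○
○○○○○○
gen 28: ○○○○○○
○○○○●●
●○○○●v
●○●○●●
○○●○○●
○○○●●○
○○○○○○
○○○○○○
gen 29: ○○○○○○
○○○○●●
●○○○<●
●○●○●●
○○●○○●
○○○●●○
○○○○○○
○○○○○○
gen 30: ○○○○○○
○○○○●●
●○○○○●
●○●○v●
○○●○○●
○○○●●○
○○○○○○
○○○○○○
gen 31: ○○○○○○
○○○○●●
●○○○○●
●○●○○>
○○●○○●
○○○●●○
○○○○○○
○○○○○○
gen 32: ○○○○○○
○○○○●●
●○○○○^
●○●○○○
○○●○○●
○○○●●○
○○○○○○
○○○○○○
gen 33: ○○○○○○
○○○○●●
●○○○<○
●○●○○○
○○●○○●
○○○●●○
○○○○○○
○○○○○○
gen 34: ○○○○○○
○○○○^●
●○○○●○
●○●○○○
○○●○○●
○○○●●○
○○○○○○
○○○○○○
gen 35: ○○○○○○
○○○<○●
●○○○●○
●○●○○○
○○●○○●
○○○●●○
○○○○○○
○○○○○○
gen 36: ○○○^○○
○○○●○●
●○○○●○
●○●○○○
○○●○○●
○○○●●○
○○○○○○
○○○○○○
gen 37: ○○○●>○
○○○●○●
●○○○●○
●○●○○○
○○●○○●
○○○●●○
○○○○○○
○○○○○○
gen 38: ○○○●●○
○○○●v●
●○○○●○
●○●○○○
○○●○○●
○○○●●○
○○○○○○
○○○○○○
gen 39: ○○○●●○
○○○<●●
●○○○●○
●○●○○○
○○●○○●
○○○●●○
○○○○○○
○○○○○○

1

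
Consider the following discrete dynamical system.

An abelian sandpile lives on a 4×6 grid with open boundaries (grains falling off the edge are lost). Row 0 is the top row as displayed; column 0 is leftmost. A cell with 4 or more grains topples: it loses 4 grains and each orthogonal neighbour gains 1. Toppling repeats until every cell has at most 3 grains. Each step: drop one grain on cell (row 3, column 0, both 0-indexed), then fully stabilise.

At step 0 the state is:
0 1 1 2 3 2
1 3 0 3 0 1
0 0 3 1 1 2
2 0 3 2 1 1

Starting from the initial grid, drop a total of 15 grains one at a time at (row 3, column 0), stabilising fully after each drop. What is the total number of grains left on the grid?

[0] 0 1 1 2 3 2
1 3 0 3 0 1
0 0 3 1 1 2
2 0 3 2 1 1
[1] 0 1 1 2 3 2
1 3 0 3 0 1
0 0 3 1 1 2
3 0 3 2 1 1
[2] 0 1 1 2 3 2
1 3 0 3 0 1
1 0 3 1 1 2
0 1 3 2 1 1
[3] 0 1 1 2 3 2
1 3 0 3 0 1
1 0 3 1 1 2
1 1 3 2 1 1
[4] 0 1 1 2 3 2
1 3 0 3 0 1
1 0 3 1 1 2
2 1 3 2 1 1
[5] 0 1 1 2 3 2
1 3 0 3 0 1
1 0 3 1 1 2
3 1 3 2 1 1
[6] 0 1 1 2 3 2
1 3 0 3 0 1
2 0 3 1 1 2
0 2 3 2 1 1
[7] 0 1 1 2 3 2
1 3 0 3 0 1
2 0 3 1 1 2
1 2 3 2 1 1
[8] 0 1 1 2 3 2
1 3 0 3 0 1
2 0 3 1 1 2
2 2 3 2 1 1
[9] 0 1 1 2 3 2
1 3 0 3 0 1
2 0 3 1 1 2
3 2 3 2 1 1
[10] 0 1 1 2 3 2
1 3 0 3 0 1
3 0 3 1 1 2
0 3 3 2 1 1
[11] 0 1 1 2 3 2
1 3 0 3 0 1
3 0 3 1 1 2
1 3 3 2 1 1
[12] 0 1 1 2 3 2
1 3 0 3 0 1
3 0 3 1 1 2
2 3 3 2 1 1
[13] 0 1 1 2 3 2
1 3 0 3 0 1
3 0 3 1 1 2
3 3 3 2 1 1
[14] 0 1 1 2 3 2
2 3 1 3 0 1
0 3 0 2 1 2
2 1 1 3 1 1
[15] 0 1 1 2 3 2
2 3 1 3 0 1
0 3 0 2 1 2
3 1 1 3 1 1

37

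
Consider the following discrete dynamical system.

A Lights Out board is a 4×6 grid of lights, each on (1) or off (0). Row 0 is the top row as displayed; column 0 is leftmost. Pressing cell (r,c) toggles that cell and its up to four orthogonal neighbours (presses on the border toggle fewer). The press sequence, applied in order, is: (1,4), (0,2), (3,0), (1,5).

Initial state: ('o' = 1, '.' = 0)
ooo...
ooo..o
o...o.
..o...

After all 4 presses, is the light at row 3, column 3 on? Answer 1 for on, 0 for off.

0

gen 0: ooo...
ooo..o
o...o.
..o...
gen 1: ooo.o.
ooooo.
o.....
..o...
gen 2: o..oo.
oo.oo.
o.....
..o...
gen 3: o..oo.
oo.oo.
......
ooo...
gen 4: o..ooo
oo.o.o
.....o
ooo...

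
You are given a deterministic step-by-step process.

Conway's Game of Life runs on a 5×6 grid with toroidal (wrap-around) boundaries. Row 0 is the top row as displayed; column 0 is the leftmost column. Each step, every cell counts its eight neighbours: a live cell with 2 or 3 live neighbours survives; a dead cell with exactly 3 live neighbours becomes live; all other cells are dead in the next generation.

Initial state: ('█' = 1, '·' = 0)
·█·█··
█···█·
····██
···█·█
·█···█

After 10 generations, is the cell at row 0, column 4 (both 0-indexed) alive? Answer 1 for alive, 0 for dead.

1

gen 0: ·█·█··
█···█·
····██
···█·█
·█···█
gen 1: ·██·██
█··██·
█··█··
·····█
······
gen 2: ███·██
█·····
█··█··
······
█···██
gen 3: ···██·
··███·
······
█···█·
···██·
gen 4: ·····█
··█·█·
····██
···███
······
gen 5: ······
···██·
······
···█·█
·····█
gen 6: ····█·
······
···█··
····█·
····█·
gen 7: ······
······
······
···██·
···███
gen 8: ····█·
······
······
···█·█
···█·█
gen 9: ····█·
······
······
······
···█·█
gen 10: ····█·
······
······
······
····█·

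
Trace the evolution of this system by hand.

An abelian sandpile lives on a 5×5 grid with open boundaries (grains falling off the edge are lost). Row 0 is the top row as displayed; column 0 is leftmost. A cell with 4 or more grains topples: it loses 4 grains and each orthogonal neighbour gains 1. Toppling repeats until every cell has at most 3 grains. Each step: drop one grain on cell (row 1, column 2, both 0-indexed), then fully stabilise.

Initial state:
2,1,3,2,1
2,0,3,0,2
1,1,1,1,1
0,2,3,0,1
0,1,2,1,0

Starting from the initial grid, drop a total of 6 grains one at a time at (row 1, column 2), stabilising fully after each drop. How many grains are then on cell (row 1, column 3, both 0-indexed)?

2

gen 0: 2,1,3,2,1
2,0,3,0,2
1,1,1,1,1
0,2,3,0,1
0,1,2,1,0
gen 1: 2,2,0,3,1
2,1,1,1,2
1,1,2,1,1
0,2,3,0,1
0,1,2,1,0
gen 2: 2,2,0,3,1
2,1,2,1,2
1,1,2,1,1
0,2,3,0,1
0,1,2,1,0
gen 3: 2,2,0,3,1
2,1,3,1,2
1,1,2,1,1
0,2,3,0,1
0,1,2,1,0
gen 4: 2,2,1,3,1
2,2,0,2,2
1,1,3,1,1
0,2,3,0,1
0,1,2,1,0
gen 5: 2,2,1,3,1
2,2,1,2,2
1,1,3,1,1
0,2,3,0,1
0,1,2,1,0
gen 6: 2,2,1,3,1
2,2,2,2,2
1,1,3,1,1
0,2,3,0,1
0,1,2,1,0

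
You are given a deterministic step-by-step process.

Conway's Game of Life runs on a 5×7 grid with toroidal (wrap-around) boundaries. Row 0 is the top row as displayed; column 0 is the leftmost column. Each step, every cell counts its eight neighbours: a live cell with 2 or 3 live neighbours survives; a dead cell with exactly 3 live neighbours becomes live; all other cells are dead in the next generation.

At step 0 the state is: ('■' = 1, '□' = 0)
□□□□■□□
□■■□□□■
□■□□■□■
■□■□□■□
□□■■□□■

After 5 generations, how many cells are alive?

3

step 0: □□□□■□□
□■■□□□■
□■□□■□■
■□■□□■□
□□■■□□■
step 1: ■■□□□■□
□■■■□□□
□□□■□□■
■□■□■■□
□■■■■■■
step 2: □□□□□■□
□■□■■□■
■□□□□■■
■□□□□□□
□□□□□□□
step 3: □□□□■■□
□□□□■□□
□■□□■■□
■□□□□□□
□□□□□□□
step 4: □□□□■■□
□□□■□□□
□□□□■■□
□□□□□□□
□□□□□□□
step 5: □□□□■□□
□□□■□□□
□□□□■□□
□□□□□□□
□□□□□□□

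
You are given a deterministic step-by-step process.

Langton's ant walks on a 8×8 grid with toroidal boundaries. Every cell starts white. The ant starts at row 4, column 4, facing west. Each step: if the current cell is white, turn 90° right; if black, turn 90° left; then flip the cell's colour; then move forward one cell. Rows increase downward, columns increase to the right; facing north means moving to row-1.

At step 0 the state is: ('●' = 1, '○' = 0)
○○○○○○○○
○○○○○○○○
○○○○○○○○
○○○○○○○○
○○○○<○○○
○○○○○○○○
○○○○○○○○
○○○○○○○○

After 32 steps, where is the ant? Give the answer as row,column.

[0] ○○○○○○○○
○○○○○○○○
○○○○○○○○
○○○○○○○○
○○○○<○○○
○○○○○○○○
○○○○○○○○
○○○○○○○○
[1] ○○○○○○○○
○○○○○○○○
○○○○○○○○
○○○○^○○○
○○○○●○○○
○○○○○○○○
○○○○○○○○
○○○○○○○○
[2] ○○○○○○○○
○○○○○○○○
○○○○○○○○
○○○○●>○○
○○○○●○○○
○○○○○○○○
○○○○○○○○
○○○○○○○○
[3] ○○○○○○○○
○○○○○○○○
○○○○○○○○
○○○○●●○○
○○○○●v○○
○○○○○○○○
○○○○○○○○
○○○○○○○○
[4] ○○○○○○○○
○○○○○○○○
○○○○○○○○
○○○○●●○○
○○○○<●○○
○○○○○○○○
○○○○○○○○
○○○○○○○○
[5] ○○○○○○○○
○○○○○○○○
○○○○○○○○
○○○○●●○○
○○○○○●○○
○○○○v○○○
○○○○○○○○
○○○○○○○○
[6] ○○○○○○○○
○○○○○○○○
○○○○○○○○
○○○○●●○○
○○○○○●○○
○○○<●○○○
○○○○○○○○
○○○○○○○○
[7] ○○○○○○○○
○○○○○○○○
○○○○○○○○
○○○○●●○○
○○○^○●○○
○○○●●○○○
○○○○○○○○
○○○○○○○○
[8] ○○○○○○○○
○○○○○○○○
○○○○○○○○
○○○○●●○○
○○○●>●○○
○○○●●○○○
○○○○○○○○
○○○○○○○○
[9] ○○○○○○○○
○○○○○○○○
○○○○○○○○
○○○○●●○○
○○○●●●○○
○○○●v○○○
○○○○○○○○
○○○○○○○○
[10] ○○○○○○○○
○○○○○○○○
○○○○○○○○
○○○○●●○○
○○○●●●○○
○○○●○>○○
○○○○○○○○
○○○○○○○○
[11] ○○○○○○○○
○○○○○○○○
○○○○○○○○
○○○○●●○○
○○○●●●○○
○○○●○●○○
○○○○○v○○
○○○○○○○○
[12] ○○○○○○○○
○○○○○○○○
○○○○○○○○
○○○○●●○○
○○○●●●○○
○○○●○●○○
○○○○<●○○
○○○○○○○○
[13] ○○○○○○○○
○○○○○○○○
○○○○○○○○
○○○○●●○○
○○○●●●○○
○○○●^●○○
○○○○●●○○
○○○○○○○○
[14] ○○○○○○○○
○○○○○○○○
○○○○○○○○
○○○○●●○○
○○○●●●○○
○○○●●>○○
○○○○●●○○
○○○○○○○○
[15] ○○○○○○○○
○○○○○○○○
○○○○○○○○
○○○○●●○○
○○○●●^○○
○○○●●○○○
○○○○●●○○
○○○○○○○○
[16] ○○○○○○○○
○○○○○○○○
○○○○○○○○
○○○○●●○○
○○○●<○○○
○○○●●○○○
○○○○●●○○
○○○○○○○○
[17] ○○○○○○○○
○○○○○○○○
○○○○○○○○
○○○○●●○○
○○○●○○○○
○○○●v○○○
○○○○●●○○
○○○○○○○○
[18] ○○○○○○○○
○○○○○○○○
○○○○○○○○
○○○○●●○○
○○○●○○○○
○○○●○>○○
○○○○●●○○
○○○○○○○○
[19] ○○○○○○○○
○○○○○○○○
○○○○○○○○
○○○○●●○○
○○○●○○○○
○○○●○●○○
○○○○●v○○
○○○○○○○○
[20] ○○○○○○○○
○○○○○○○○
○○○○○○○○
○○○○●●○○
○○○●○○○○
○○○●○●○○
○○○○●○>○
○○○○○○○○
[21] ○○○○○○○○
○○○○○○○○
○○○○○○○○
○○○○●●○○
○○○●○○○○
○○○●○●○○
○○○○●○●○
○○○○○○v○
[22] ○○○○○○○○
○○○○○○○○
○○○○○○○○
○○○○●●○○
○○○●○○○○
○○○●○●○○
○○○○●○●○
○○○○○<●○
[23] ○○○○○○○○
○○○○○○○○
○○○○○○○○
○○○○●●○○
○○○●○○○○
○○○●○●○○
○○○○●^●○
○○○○○●●○
[24] ○○○○○○○○
○○○○○○○○
○○○○○○○○
○○○○●●○○
○○○●○○○○
○○○●○●○○
○○○○●●>○
○○○○○●●○
[25] ○○○○○○○○
○○○○○○○○
○○○○○○○○
○○○○●●○○
○○○●○○○○
○○○●○●^○
○○○○●●○○
○○○○○●●○
[26] ○○○○○○○○
○○○○○○○○
○○○○○○○○
○○○○●●○○
○○○●○○○○
○○○●○●●>
○○○○●●○○
○○○○○●●○
[27] ○○○○○○○○
○○○○○○○○
○○○○○○○○
○○○○●●○○
○○○●○○○○
○○○●○●●●
○○○○●●○v
○○○○○●●○
[28] ○○○○○○○○
○○○○○○○○
○○○○○○○○
○○○○●●○○
○○○●○○○○
○○○●○●●●
○○○○●●<●
○○○○○●●○
[29] ○○○○○○○○
○○○○○○○○
○○○○○○○○
○○○○●●○○
○○○●○○○○
○○○●○●^●
○○○○●●●●
○○○○○●●○
[30] ○○○○○○○○
○○○○○○○○
○○○○○○○○
○○○○●●○○
○○○●○○○○
○○○●○<○●
○○○○●●●●
○○○○○●●○
[31] ○○○○○○○○
○○○○○○○○
○○○○○○○○
○○○○●●○○
○○○●○○○○
○○○●○○○●
○○○○●v●●
○○○○○●●○
[32] ○○○○○○○○
○○○○○○○○
○○○○○○○○
○○○○●●○○
○○○●○○○○
○○○●○○○●
○○○○●○>●
○○○○○●●○

6,6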